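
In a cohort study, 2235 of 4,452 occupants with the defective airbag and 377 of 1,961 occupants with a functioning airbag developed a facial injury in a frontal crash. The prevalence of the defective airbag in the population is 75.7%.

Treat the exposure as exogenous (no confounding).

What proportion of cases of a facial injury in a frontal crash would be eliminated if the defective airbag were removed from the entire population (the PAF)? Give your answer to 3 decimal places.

p₁ = P(outcome | exposed) = 2235/4452 = 0.50202
p₀ = P(outcome | unexposed) = 377/1961 = 0.19225
Overall risk P(Y=1) = π·p₁ + (1−π)·p₀ = 0.757×0.50202 + 0.243×0.19225 = 0.42675.
Under exogeneity, PAF = [P(Y=1) − p₀] / P(Y=1).
PAF = (0.42675 − 0.19225) / 0.42675 ≈ 0.5495

PAF ≈ 0.550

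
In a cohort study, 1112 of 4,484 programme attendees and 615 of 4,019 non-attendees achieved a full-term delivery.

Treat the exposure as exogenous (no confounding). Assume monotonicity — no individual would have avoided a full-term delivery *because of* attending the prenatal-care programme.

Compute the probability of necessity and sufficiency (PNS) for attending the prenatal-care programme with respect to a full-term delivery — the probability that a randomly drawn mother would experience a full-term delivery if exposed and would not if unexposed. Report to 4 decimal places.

PNS ≈ 0.0950

p₁ = P(outcome | exposed) = 1112/4484 = 0.24799
p₀ = P(outcome | unexposed) = 615/4019 = 0.15302
Under exogeneity and monotonicity, PNS = p₁ − p₀.
PNS = 0.24799 − 0.15302 = 0.09497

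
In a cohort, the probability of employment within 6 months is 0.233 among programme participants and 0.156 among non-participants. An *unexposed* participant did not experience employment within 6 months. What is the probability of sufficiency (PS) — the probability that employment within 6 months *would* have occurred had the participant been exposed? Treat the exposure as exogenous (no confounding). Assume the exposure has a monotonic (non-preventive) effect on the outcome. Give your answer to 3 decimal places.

PS ≈ 0.091

Let p₁ = 0.233, p₀ = 0.156.
Under exogeneity and monotonicity, PS = (p₁ − p₀) / (1 − p₀).
PS = (0.233 − 0.156) / (1 − 0.156) = 0.077 / 0.844 ≈ 0.0912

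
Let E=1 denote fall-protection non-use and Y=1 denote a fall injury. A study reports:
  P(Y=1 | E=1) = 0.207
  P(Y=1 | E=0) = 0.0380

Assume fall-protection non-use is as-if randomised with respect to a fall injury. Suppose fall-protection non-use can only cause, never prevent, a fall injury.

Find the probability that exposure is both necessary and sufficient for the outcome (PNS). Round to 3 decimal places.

Let p₁ = 0.207, p₀ = 0.038.
Under exogeneity and monotonicity, PNS = p₁ − p₀.
PNS = 0.207 − 0.038 = 0.169

PNS ≈ 0.169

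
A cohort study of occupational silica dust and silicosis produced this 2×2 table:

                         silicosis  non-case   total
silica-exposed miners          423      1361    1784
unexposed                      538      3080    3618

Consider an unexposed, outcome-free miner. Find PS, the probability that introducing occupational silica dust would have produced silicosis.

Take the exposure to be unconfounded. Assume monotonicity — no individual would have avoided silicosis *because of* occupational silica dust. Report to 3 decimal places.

PS ≈ 0.104

p₁ = P(outcome | exposed) = 423/1784 = 0.23711
p₀ = P(outcome | unexposed) = 538/3618 = 0.1487
Under exogeneity and monotonicity, PS = (p₁ − p₀) / (1 − p₀).
PS = (0.23711 − 0.1487) / (1 − 0.1487) = 0.088407 / 0.8513 ≈ 0.1038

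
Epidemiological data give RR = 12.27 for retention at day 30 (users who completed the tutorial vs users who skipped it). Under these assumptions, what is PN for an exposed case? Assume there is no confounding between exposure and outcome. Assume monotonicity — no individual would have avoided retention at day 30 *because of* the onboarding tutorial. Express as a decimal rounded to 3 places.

PN ≈ 0.919

Under exogeneity and monotonicity, PN = (RR − 1) / RR = 1 − 1/RR.
PN = (12.27 − 1) / 12.27 = 11.27 / 12.27 ≈ 0.9185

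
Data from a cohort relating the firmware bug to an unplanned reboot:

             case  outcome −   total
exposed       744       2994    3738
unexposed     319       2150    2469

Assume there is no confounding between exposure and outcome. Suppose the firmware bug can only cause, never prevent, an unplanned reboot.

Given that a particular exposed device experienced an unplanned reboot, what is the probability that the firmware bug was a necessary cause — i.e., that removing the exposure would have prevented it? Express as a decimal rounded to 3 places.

p₁ = P(outcome | exposed) = 744/3738 = 0.19904
p₀ = P(outcome | unexposed) = 319/2469 = 0.1292
Under exogeneity and monotonicity, PN = (p₁ − p₀) / p₁.
PN = (0.19904 − 0.1292) / 0.19904 = 0.069835 / 0.19904 ≈ 0.3509

PN ≈ 0.351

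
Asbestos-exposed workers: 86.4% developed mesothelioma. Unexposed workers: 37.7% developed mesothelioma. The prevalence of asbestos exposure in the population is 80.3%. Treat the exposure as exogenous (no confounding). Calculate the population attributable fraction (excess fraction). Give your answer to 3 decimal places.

p₁ = 0.864, p₀ = 0.377.
Overall risk P(Y=1) = π·p₁ + (1−π)·p₀ = 0.803×0.864 + 0.197×0.377 = 0.76806.
Under exogeneity, PAF = [P(Y=1) − p₀] / P(Y=1).
PAF = (0.76806 − 0.377) / 0.76806 ≈ 0.5092

PAF ≈ 0.509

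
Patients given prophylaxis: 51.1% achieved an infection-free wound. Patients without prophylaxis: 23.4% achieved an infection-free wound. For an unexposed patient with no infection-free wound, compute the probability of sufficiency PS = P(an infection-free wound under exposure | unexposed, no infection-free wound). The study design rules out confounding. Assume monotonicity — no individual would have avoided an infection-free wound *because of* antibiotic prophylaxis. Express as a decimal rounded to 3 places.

PS ≈ 0.362

p₁ = 0.511, p₀ = 0.234.
Under exogeneity and monotonicity, PS = (p₁ − p₀) / (1 − p₀).
PS = (0.511 − 0.234) / (1 − 0.234) = 0.277 / 0.766 ≈ 0.3616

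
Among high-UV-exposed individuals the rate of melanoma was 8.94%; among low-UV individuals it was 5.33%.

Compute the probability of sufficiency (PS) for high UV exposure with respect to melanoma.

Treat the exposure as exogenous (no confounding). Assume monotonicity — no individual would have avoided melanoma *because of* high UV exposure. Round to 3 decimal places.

p₁ = 0.0894, p₀ = 0.0533.
Under exogeneity and monotonicity, PS = (p₁ − p₀) / (1 − p₀).
PS = (0.0894 − 0.0533) / (1 − 0.0533) = 0.0361 / 0.9467 ≈ 0.0381

PS ≈ 0.038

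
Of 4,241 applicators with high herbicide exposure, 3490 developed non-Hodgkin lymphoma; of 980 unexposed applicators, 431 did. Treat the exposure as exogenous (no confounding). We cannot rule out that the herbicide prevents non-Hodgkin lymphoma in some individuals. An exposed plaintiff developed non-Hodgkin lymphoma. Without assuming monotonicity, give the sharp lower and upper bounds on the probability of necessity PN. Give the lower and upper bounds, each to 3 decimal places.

p₁ = P(outcome | exposed) = 3490/4241 = 0.82292
p₀ = P(outcome | unexposed) = 431/980 = 0.4398
Under exogeneity alone the bounds on PN are max{0,(p₁−p₀)/p₁} ≤ PN ≤ min{1,(1−p₀)/p₁}.
  lower = (p₁ − p₀)/p₁ = 0.38312 / 0.82292 ≈ 0.4656
  upper = min{1, (1 − p₀)/p₁} = 0.5602 / 0.82292 ≈ 0.6808

0.466 ≤ PN ≤ 0.681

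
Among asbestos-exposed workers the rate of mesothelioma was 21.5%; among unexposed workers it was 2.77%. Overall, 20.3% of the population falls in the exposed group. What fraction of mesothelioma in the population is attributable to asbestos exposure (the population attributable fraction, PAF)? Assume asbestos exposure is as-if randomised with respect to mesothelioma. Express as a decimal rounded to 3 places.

PAF ≈ 0.579

p₁ = 0.215, p₀ = 0.0277.
Overall risk P(Y=1) = π·p₁ + (1−π)·p₀ = 0.203×0.215 + 0.797×0.0277 = 0.065722.
Under exogeneity, PAF = [P(Y=1) − p₀] / P(Y=1).
PAF = (0.065722 − 0.0277) / 0.065722 ≈ 0.5785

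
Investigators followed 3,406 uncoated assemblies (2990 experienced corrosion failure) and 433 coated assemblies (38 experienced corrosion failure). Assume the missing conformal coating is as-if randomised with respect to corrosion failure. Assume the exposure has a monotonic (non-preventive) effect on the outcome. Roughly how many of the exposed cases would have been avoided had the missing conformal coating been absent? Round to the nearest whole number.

about 2691 cases

p₁ = P(outcome | exposed) = 2990/3406 = 0.87786
p₀ = P(outcome | unexposed) = 38/433 = 0.08776
PN = (p₁ − p₀)/p₁ = (0.87786 − 0.08776) / 0.87786 ≈ 0.90003.
Attributable cases ≈ PN × (exposed cases) = 0.90003 × 2990 ≈ 2691.09.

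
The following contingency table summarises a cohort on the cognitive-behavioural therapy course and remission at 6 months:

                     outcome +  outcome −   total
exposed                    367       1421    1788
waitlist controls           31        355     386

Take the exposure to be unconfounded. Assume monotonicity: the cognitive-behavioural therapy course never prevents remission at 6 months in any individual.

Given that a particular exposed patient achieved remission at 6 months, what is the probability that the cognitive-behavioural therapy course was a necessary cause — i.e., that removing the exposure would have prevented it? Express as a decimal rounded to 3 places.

p₁ = P(outcome | exposed) = 367/1788 = 0.20526
p₀ = P(outcome | unexposed) = 31/386 = 0.080311
Under exogeneity and monotonicity, PN = (p₁ − p₀)/p₁.
PN = (0.20526 − 0.080311) / 0.20526 ≈ 0.6087

PN ≈ 0.609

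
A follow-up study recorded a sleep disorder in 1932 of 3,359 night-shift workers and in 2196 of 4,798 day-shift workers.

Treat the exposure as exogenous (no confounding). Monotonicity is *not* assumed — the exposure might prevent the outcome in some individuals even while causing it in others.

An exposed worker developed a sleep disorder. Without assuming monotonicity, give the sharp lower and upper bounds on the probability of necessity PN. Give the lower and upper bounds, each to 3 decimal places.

0.204 ≤ PN ≤ 0.943

p₁ = P(outcome | exposed) = 1932/3359 = 0.57517
p₀ = P(outcome | unexposed) = 2196/4798 = 0.45769
Under exogeneity alone the bounds on PN are max{0,(p₁−p₀)/p₁} ≤ PN ≤ min{1,(1−p₀)/p₁}.
  lower = (p₁ − p₀)/p₁ = 0.11748 / 0.57517 ≈ 0.2043
  upper = min{1, (1 − p₀)/p₁} = 0.54231 / 0.57517 ≈ 0.9429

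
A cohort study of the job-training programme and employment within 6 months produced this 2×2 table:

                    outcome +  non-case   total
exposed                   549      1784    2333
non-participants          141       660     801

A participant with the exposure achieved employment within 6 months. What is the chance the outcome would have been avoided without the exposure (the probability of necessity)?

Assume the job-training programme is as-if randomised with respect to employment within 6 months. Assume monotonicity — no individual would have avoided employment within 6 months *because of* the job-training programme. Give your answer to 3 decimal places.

PN ≈ 0.252

p₁ = P(outcome | exposed) = 549/2333 = 0.23532
p₀ = P(outcome | unexposed) = 141/801 = 0.17603
Under exogeneity and monotonicity, PN = (p₁ − p₀)/p₁.
PN = (0.23532 − 0.17603) / 0.23532 ≈ 0.2520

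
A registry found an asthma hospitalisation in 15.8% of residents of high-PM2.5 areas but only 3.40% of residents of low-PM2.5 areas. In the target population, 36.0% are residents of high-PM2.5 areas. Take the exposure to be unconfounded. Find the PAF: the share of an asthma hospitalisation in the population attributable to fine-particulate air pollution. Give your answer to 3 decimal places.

PAF ≈ 0.568

p₁ = 0.158, p₀ = 0.034.
Overall risk P(Y=1) = π·p₁ + (1−π)·p₀ = 0.36×0.158 + 0.64×0.034 = 0.07864.
Under exogeneity, PAF = [P(Y=1) − p₀] / P(Y=1).
PAF = (0.07864 − 0.034) / 0.07864 ≈ 0.5677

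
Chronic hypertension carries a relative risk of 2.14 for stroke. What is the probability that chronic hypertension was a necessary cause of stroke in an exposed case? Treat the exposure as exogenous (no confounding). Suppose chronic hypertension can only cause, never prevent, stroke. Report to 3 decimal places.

Under exogeneity and monotonicity, PN = (RR − 1) / RR = 1 − 1/RR.
PN = (2.14 − 1) / 2.14 = 1.14 / 2.14 ≈ 0.5327

PN ≈ 0.533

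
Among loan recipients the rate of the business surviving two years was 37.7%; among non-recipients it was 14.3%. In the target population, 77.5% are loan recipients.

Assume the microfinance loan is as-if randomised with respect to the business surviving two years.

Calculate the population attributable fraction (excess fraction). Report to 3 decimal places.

p₁ = 0.377, p₀ = 0.143.
Overall risk P(Y=1) = π·p₁ + (1−π)·p₀ = 0.775×0.377 + 0.225×0.143 = 0.32435.
Under exogeneity, PAF = [P(Y=1) − p₀] / P(Y=1).
PAF = (0.32435 − 0.143) / 0.32435 ≈ 0.5591

PAF ≈ 0.559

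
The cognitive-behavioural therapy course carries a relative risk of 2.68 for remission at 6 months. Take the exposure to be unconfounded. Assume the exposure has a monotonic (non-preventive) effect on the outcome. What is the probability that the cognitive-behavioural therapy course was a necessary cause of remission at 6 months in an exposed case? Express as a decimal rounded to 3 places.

Under exogeneity and monotonicity, PN = (RR − 1) / RR = 1 − 1/RR.
PN = (2.68 − 1) / 2.68 = 1.68 / 2.68 ≈ 0.6269

PN ≈ 0.627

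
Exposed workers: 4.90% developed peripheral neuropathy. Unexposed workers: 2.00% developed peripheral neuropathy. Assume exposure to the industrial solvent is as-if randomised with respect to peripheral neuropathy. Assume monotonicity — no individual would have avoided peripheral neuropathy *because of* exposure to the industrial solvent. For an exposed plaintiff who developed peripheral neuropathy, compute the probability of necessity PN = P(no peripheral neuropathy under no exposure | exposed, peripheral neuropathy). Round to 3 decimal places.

p₁ = 0.049, p₀ = 0.02.
Under exogeneity and monotonicity, PN = (p₁ − p₀) / p₁.
PN = (0.049 − 0.02) / 0.049 = 0.029 / 0.049 ≈ 0.5918

PN ≈ 0.592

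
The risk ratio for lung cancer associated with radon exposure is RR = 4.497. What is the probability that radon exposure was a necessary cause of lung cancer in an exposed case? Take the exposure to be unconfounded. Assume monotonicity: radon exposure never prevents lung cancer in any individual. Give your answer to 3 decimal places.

Under exogeneity and monotonicity, PN = (RR − 1) / RR = 1 − 1/RR.
PN = (4.497 − 1) / 4.497 = 3.497 / 4.497 ≈ 0.7776

PN ≈ 0.778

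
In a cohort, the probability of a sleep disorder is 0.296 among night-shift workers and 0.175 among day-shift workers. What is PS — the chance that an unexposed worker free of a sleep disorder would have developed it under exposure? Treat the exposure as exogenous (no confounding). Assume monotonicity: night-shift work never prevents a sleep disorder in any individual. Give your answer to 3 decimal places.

Let p₁ = 0.296, p₀ = 0.175.
Under exogeneity and monotonicity, PS = (p₁ − p₀) / (1 − p₀).
PS = (0.296 − 0.175) / (1 − 0.175) = 0.121 / 0.825 ≈ 0.1467

PS ≈ 0.147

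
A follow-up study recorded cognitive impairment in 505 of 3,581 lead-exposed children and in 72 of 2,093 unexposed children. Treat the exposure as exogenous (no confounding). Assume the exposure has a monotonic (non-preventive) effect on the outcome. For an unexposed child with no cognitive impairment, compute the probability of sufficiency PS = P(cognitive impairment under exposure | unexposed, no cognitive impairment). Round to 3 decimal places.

PS ≈ 0.110

p₁ = P(outcome | exposed) = 505/3581 = 0.14102
p₀ = P(outcome | unexposed) = 72/2093 = 0.0344
Under exogeneity and monotonicity, PS = (p₁ − p₀) / (1 − p₀).
PS = (0.14102 − 0.0344) / (1 − 0.0344) = 0.10662 / 0.9656 ≈ 0.1104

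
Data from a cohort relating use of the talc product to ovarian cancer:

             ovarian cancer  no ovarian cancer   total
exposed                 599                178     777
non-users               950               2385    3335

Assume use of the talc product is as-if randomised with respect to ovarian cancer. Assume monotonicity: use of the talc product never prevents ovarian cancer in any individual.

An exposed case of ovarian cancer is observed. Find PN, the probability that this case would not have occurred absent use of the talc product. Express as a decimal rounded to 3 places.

PN ≈ 0.630

p₁ = P(outcome | exposed) = 599/777 = 0.77091
p₀ = P(outcome | unexposed) = 950/3335 = 0.28486
Under exogeneity and monotonicity, PN = (p₁ − p₀)/p₁.
PN = (0.77091 − 0.28486) / 0.77091 ≈ 0.6305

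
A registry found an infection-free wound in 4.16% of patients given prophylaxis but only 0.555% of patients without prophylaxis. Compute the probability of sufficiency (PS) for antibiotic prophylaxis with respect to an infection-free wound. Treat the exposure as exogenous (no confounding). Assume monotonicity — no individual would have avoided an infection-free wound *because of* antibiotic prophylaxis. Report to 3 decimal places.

p₁ = 0.0416, p₀ = 0.00555.
Under exogeneity and monotonicity, PS = (p₁ − p₀) / (1 − p₀).
PS = (0.0416 − 0.00555) / (1 − 0.00555) = 0.03605 / 0.99445 ≈ 0.0363

PS ≈ 0.036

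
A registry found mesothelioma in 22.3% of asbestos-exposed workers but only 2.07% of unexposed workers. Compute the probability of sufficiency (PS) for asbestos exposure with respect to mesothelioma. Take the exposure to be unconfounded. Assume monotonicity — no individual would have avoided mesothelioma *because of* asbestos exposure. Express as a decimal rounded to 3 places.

PS ≈ 0.207

p₁ = 0.223, p₀ = 0.0207.
Under exogeneity and monotonicity, PS = (p₁ − p₀) / (1 − p₀).
PS = (0.223 − 0.0207) / (1 − 0.0207) = 0.2023 / 0.9793 ≈ 0.2066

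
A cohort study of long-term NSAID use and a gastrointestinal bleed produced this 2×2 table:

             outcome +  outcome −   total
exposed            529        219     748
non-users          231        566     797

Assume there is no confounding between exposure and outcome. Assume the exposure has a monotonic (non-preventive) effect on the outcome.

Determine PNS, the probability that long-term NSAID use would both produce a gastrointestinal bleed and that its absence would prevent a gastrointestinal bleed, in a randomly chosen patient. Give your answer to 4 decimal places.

PNS ≈ 0.4174

p₁ = P(outcome | exposed) = 529/748 = 0.70722
p₀ = P(outcome | unexposed) = 231/797 = 0.28984
Under exogeneity and monotonicity, PNS = p₁ − p₀.
PNS = 0.70722 − 0.28984 = 0.41738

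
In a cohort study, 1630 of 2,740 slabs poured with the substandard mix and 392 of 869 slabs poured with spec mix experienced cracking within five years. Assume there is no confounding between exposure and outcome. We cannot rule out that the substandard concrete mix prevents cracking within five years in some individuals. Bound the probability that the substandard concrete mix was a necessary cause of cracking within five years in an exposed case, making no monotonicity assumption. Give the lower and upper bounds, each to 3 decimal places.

0.242 ≤ PN ≤ 0.923

p₁ = P(outcome | exposed) = 1630/2740 = 0.59489
p₀ = P(outcome | unexposed) = 392/869 = 0.45109
Under exogeneity alone the bounds on PN are max{0,(p₁−p₀)/p₁} ≤ PN ≤ min{1,(1−p₀)/p₁}.
  lower = (p₁ − p₀)/p₁ = 0.1438 / 0.59489 ≈ 0.2417
  upper = min{1, (1 − p₀)/p₁} = 0.54891 / 0.59489 ≈ 0.9227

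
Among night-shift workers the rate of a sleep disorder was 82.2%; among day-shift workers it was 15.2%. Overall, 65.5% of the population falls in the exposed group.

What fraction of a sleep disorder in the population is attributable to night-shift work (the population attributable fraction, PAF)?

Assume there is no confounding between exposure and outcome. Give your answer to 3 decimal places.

PAF ≈ 0.743

p₁ = 0.822, p₀ = 0.152.
Overall risk P(Y=1) = π·p₁ + (1−π)·p₀ = 0.655×0.822 + 0.345×0.152 = 0.59085.
Under exogeneity, PAF = [P(Y=1) − p₀] / P(Y=1).
PAF = (0.59085 − 0.152) / 0.59085 ≈ 0.7427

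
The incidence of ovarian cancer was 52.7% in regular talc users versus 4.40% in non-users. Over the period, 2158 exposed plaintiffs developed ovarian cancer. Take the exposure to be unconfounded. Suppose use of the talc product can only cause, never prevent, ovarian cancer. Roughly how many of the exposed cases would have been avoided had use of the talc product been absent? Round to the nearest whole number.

p₁ = 0.527, p₀ = 0.044.
PN = (p₁ − p₀)/p₁ = (0.527 − 0.044) / 0.527 ≈ 0.91651.
Attributable cases ≈ PN × (exposed cases) = 0.91651 × 2158 ≈ 1977.83.

about 1978 cases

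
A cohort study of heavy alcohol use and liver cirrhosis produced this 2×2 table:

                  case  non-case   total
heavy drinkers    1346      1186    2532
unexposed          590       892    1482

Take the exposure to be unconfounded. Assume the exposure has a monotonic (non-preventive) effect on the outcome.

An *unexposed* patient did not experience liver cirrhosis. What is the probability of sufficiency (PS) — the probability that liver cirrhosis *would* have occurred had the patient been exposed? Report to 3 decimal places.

PS ≈ 0.222

p₁ = P(outcome | exposed) = 1346/2532 = 0.5316
p₀ = P(outcome | unexposed) = 590/1482 = 0.39811
Under exogeneity and monotonicity, PS = (p₁ − p₀)/(1 − p₀).
PS = (0.5316 − 0.39811) / 0.60189 ≈ 0.2218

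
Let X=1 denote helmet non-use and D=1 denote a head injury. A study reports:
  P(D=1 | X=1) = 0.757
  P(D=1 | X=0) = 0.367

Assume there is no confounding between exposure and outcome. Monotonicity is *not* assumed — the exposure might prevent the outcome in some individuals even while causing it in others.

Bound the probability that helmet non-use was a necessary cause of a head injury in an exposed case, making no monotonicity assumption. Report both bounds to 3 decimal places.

0.515 ≤ PN ≤ 0.836

Let p₁ = 0.757, p₀ = 0.367.
Under exogeneity alone the bounds on PN are max{0,(p₁−p₀)/p₁} ≤ PN ≤ min{1,(1−p₀)/p₁}.
  lower = (p₁ − p₀)/p₁ = 0.39 / 0.757 ≈ 0.5152
  upper = min{1, (1 − p₀)/p₁} = 0.633 / 0.757 ≈ 0.8362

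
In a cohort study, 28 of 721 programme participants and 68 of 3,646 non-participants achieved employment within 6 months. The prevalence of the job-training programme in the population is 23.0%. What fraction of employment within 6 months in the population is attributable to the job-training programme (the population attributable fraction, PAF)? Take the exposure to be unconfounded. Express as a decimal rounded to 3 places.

p₁ = P(outcome | exposed) = 28/721 = 0.038835
p₀ = P(outcome | unexposed) = 68/3646 = 0.018651
Overall risk P(Y=1) = π·p₁ + (1−π)·p₀ = 0.23×0.038835 + 0.77×0.018651 = 0.023293.
Under exogeneity, PAF = [P(Y=1) − p₀] / P(Y=1).
PAF = (0.023293 − 0.018651) / 0.023293 ≈ 0.1993

PAF ≈ 0.199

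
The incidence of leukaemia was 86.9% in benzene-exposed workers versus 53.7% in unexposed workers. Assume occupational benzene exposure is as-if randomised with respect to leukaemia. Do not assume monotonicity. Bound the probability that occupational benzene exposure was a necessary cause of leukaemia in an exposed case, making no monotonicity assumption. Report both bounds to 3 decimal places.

0.382 ≤ PN ≤ 0.533

p₁ = 0.869, p₀ = 0.537.
Under exogeneity alone the bounds on PN are max{0,(p₁−p₀)/p₁} ≤ PN ≤ min{1,(1−p₀)/p₁}.
  lower = (p₁ − p₀)/p₁ = 0.332 / 0.869 ≈ 0.3820
  upper = min{1, (1 − p₀)/p₁} = 0.463 / 0.869 ≈ 0.5328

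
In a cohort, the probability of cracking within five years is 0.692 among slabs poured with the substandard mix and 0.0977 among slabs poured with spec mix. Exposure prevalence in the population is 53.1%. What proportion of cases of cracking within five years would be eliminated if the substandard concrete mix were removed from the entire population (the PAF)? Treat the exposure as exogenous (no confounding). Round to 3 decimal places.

Let p₁ = 0.692, p₀ = 0.0977.
Overall risk P(Y=1) = π·p₁ + (1−π)·p₀ = 0.531×0.692 + 0.469×0.0977 = 0.41327.
Under exogeneity, PAF = [P(Y=1) − p₀] / P(Y=1).
PAF = (0.41327 − 0.0977) / 0.41327 ≈ 0.7636

PAF ≈ 0.764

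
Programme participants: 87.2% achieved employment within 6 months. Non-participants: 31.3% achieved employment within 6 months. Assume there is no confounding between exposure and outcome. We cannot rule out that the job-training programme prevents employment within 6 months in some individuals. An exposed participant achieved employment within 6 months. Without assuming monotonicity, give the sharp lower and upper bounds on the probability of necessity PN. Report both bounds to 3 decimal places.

0.641 ≤ PN ≤ 0.788

p₁ = 0.872, p₀ = 0.313.
Under exogeneity alone the bounds on PN are max{0,(p₁−p₀)/p₁} ≤ PN ≤ min{1,(1−p₀)/p₁}.
  lower = (p₁ − p₀)/p₁ = 0.559 / 0.872 ≈ 0.6411
  upper = min{1, (1 − p₀)/p₁} = 0.687 / 0.872 ≈ 0.7878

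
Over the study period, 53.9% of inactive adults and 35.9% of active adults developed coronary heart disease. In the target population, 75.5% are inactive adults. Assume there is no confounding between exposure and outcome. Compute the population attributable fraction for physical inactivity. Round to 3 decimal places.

p₁ = 0.539, p₀ = 0.359.
Overall risk P(Y=1) = π·p₁ + (1−π)·p₀ = 0.755×0.539 + 0.245×0.359 = 0.4949.
Under exogeneity, PAF = [P(Y=1) − p₀] / P(Y=1).
PAF = (0.4949 − 0.359) / 0.4949 ≈ 0.2746

PAF ≈ 0.275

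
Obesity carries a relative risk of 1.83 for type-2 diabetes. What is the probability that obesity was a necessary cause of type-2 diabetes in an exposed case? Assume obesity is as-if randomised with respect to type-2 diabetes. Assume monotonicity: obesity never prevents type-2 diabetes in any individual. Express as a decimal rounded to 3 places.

Under exogeneity and monotonicity, PN = (RR − 1) / RR = 1 − 1/RR.
PN = (1.83 − 1) / 1.83 = 0.83 / 1.83 ≈ 0.4536

PN ≈ 0.454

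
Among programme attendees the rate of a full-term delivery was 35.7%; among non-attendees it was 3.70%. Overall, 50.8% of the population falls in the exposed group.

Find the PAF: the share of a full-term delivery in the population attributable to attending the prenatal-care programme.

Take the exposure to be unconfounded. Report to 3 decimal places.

PAF ≈ 0.815

p₁ = 0.357, p₀ = 0.037.
Overall risk P(Y=1) = π·p₁ + (1−π)·p₀ = 0.508×0.357 + 0.492×0.037 = 0.19956.
Under exogeneity, PAF = [P(Y=1) − p₀] / P(Y=1).
PAF = (0.19956 − 0.037) / 0.19956 ≈ 0.8146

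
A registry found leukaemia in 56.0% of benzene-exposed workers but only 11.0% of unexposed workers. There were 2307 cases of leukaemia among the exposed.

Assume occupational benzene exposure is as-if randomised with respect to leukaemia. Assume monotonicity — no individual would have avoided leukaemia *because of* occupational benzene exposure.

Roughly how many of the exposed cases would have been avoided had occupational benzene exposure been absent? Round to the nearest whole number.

about 1854 cases

p₁ = 0.56, p₀ = 0.11.
PN = (p₁ − p₀)/p₁ = (0.56 − 0.11) / 0.56 ≈ 0.80357.
Attributable cases ≈ PN × (exposed cases) = 0.80357 × 2307 ≈ 1853.84.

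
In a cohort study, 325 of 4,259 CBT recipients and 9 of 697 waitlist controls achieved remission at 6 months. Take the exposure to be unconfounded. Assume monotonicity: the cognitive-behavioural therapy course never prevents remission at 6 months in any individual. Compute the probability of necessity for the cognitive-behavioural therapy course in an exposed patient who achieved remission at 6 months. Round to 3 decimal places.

PN ≈ 0.831

p₁ = P(outcome | exposed) = 325/4259 = 0.076309
p₀ = P(outcome | unexposed) = 9/697 = 0.012912
Under exogeneity and monotonicity, PN = (p₁ − p₀) / p₁.
PN = (0.076309 − 0.012912) / 0.076309 = 0.063397 / 0.076309 ≈ 0.8308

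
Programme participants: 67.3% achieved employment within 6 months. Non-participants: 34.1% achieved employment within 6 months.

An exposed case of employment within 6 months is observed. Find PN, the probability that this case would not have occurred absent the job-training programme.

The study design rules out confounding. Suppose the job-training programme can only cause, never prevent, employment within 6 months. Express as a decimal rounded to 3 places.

PN ≈ 0.493

p₁ = 0.673, p₀ = 0.341.
Under exogeneity and monotonicity, PN = (p₁ − p₀) / p₁.
PN = (0.673 − 0.341) / 0.673 = 0.332 / 0.673 ≈ 0.4933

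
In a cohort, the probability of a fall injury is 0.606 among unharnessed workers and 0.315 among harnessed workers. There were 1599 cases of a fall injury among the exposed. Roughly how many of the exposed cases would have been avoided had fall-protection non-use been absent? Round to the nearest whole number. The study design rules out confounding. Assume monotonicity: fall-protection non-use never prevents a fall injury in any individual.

Let p₁ = 0.606, p₀ = 0.315.
PN = (p₁ − p₀)/p₁ = (0.606 − 0.315) / 0.606 ≈ 0.48020.
Attributable cases ≈ PN × (exposed cases) = 0.48020 × 1599 ≈ 767.84.

about 768 cases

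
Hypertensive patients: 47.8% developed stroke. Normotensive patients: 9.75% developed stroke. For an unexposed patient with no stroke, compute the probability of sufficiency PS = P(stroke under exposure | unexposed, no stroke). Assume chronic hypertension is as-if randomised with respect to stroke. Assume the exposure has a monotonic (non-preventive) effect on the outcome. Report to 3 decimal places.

p₁ = 0.478, p₀ = 0.0975.
Under exogeneity and monotonicity, PS = (p₁ − p₀) / (1 − p₀).
PS = (0.478 − 0.0975) / (1 − 0.0975) = 0.3805 / 0.9025 ≈ 0.4216

PS ≈ 0.422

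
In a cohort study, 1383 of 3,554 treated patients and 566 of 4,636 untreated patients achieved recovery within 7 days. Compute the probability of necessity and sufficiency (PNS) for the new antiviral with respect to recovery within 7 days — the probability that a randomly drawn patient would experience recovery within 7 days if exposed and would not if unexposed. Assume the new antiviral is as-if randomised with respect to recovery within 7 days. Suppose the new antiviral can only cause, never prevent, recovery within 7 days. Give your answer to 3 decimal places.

p₁ = P(outcome | exposed) = 1383/3554 = 0.38914
p₀ = P(outcome | unexposed) = 566/4636 = 0.12209
Under exogeneity and monotonicity, PNS = p₁ − p₀.
PNS = 0.38914 − 0.12209 = 0.26705

PNS ≈ 0.267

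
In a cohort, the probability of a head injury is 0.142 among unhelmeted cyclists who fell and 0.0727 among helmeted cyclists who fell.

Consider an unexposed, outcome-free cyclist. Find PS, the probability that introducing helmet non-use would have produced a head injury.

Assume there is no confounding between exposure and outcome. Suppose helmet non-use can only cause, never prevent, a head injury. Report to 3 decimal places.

PS ≈ 0.075

Let p₁ = 0.142, p₀ = 0.0727.
Under exogeneity and monotonicity, PS = (p₁ − p₀) / (1 − p₀).
PS = (0.142 − 0.0727) / (1 − 0.0727) = 0.0693 / 0.9273 ≈ 0.0747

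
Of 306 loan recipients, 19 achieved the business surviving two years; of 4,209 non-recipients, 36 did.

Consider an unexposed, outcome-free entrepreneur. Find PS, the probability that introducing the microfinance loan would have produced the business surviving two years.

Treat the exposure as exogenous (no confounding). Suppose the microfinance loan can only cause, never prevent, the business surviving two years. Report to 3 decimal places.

p₁ = P(outcome | exposed) = 19/306 = 0.062092
p₀ = P(outcome | unexposed) = 36/4209 = 0.0085531
Under exogeneity and monotonicity, PS = (p₁ − p₀) / (1 − p₀).
PS = (0.062092 − 0.0085531) / (1 − 0.0085531) = 0.053538 / 0.99145 ≈ 0.0540

PS ≈ 0.054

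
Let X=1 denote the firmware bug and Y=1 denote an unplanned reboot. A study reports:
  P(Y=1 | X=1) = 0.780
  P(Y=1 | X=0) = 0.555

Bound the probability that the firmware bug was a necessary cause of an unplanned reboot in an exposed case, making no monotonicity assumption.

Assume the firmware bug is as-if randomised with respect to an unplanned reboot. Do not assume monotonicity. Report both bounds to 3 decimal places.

Let p₁ = 0.78, p₀ = 0.555.
Under exogeneity alone the bounds on PN are max{0,(p₁−p₀)/p₁} ≤ PN ≤ min{1,(1−p₀)/p₁}.
  lower = (p₁ − p₀)/p₁ = 0.225 / 0.78 ≈ 0.2885
  upper = min{1, (1 − p₀)/p₁} = 0.445 / 0.78 ≈ 0.5705

0.288 ≤ PN ≤ 0.571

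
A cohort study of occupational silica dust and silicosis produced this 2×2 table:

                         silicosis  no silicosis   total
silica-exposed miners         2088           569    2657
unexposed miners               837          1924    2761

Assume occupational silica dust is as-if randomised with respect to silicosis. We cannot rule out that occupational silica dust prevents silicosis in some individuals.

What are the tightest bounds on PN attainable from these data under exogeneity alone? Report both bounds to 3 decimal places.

0.614 ≤ PN ≤ 0.887

p₁ = P(outcome | exposed) = 2088/2657 = 0.78585
p₀ = P(outcome | unexposed) = 837/2761 = 0.30315
Under exogeneity alone the bounds on PN are max{0,(p₁−p₀)/p₁} ≤ PN ≤ min{1,(1−p₀)/p₁}.
  lower = (p₁ − p₀)/p₁ = 0.4827 / 0.78585 ≈ 0.6142
  upper = min{1, (1 − p₀)/p₁} = 0.69685 / 0.78585 ≈ 0.8867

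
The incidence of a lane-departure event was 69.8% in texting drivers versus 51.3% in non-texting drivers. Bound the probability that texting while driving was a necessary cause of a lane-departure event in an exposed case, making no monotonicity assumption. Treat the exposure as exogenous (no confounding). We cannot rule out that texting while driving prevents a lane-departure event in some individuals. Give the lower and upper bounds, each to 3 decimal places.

p₁ = 0.698, p₀ = 0.513.
Under exogeneity alone the bounds on PN are max{0,(p₁−p₀)/p₁} ≤ PN ≤ min{1,(1−p₀)/p₁}.
  lower = (p₁ − p₀)/p₁ = 0.185 / 0.698 ≈ 0.2650
  upper = min{1, (1 − p₀)/p₁} = 0.487 / 0.698 ≈ 0.6977

0.265 ≤ PN ≤ 0.698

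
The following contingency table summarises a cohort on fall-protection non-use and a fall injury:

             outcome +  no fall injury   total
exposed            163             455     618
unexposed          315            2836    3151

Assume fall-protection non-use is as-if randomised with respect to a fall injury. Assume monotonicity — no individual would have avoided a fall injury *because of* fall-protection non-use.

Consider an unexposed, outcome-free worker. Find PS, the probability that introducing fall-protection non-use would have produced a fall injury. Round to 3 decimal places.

p₁ = P(outcome | exposed) = 163/618 = 0.26375
p₀ = P(outcome | unexposed) = 315/3151 = 0.099968
Under exogeneity and monotonicity, PS = (p₁ − p₀)/(1 − p₀).
PS = (0.26375 − 0.099968) / 0.90003 ≈ 0.1820

PS ≈ 0.182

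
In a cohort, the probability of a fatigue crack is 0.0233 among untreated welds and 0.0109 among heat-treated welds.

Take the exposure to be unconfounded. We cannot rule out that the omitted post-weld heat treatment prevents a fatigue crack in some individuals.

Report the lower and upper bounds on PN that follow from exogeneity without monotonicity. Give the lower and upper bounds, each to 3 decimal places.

Let p₁ = 0.0233, p₀ = 0.0109.
Under exogeneity alone the bounds on PN are max{0,(p₁−p₀)/p₁} ≤ PN ≤ min{1,(1−p₀)/p₁}.
  lower = (p₁ − p₀)/p₁ = 0.0124 / 0.0233 ≈ 0.5322
  upper = min{1, (1 − p₀)/p₁} = 0.9891 / 0.0233 ≈ 42.4506 → capped at 1

0.532 ≤ PN ≤ 1.000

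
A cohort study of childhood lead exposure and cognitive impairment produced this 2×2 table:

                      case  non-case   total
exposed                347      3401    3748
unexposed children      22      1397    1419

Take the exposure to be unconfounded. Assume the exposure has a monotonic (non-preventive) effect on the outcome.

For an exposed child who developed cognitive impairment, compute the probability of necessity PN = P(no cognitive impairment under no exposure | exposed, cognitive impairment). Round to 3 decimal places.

PN ≈ 0.833

p₁ = P(outcome | exposed) = 347/3748 = 0.092583
p₀ = P(outcome | unexposed) = 22/1419 = 0.015504
Under exogeneity and monotonicity, PN = (p₁ − p₀) / p₁.
PN = (0.092583 − 0.015504) / 0.092583 = 0.077079 / 0.092583 ≈ 0.8325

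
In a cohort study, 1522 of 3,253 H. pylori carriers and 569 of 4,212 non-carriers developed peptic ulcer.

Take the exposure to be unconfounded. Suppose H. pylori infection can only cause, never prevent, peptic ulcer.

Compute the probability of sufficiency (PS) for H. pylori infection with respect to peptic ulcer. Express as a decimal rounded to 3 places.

p₁ = P(outcome | exposed) = 1522/3253 = 0.46788
p₀ = P(outcome | unexposed) = 569/4212 = 0.13509
Under exogeneity and monotonicity, PS = (p₁ − p₀) / (1 − p₀).
PS = (0.46788 − 0.13509) / (1 − 0.13509) = 0.33279 / 0.86491 ≈ 0.3848

PS ≈ 0.385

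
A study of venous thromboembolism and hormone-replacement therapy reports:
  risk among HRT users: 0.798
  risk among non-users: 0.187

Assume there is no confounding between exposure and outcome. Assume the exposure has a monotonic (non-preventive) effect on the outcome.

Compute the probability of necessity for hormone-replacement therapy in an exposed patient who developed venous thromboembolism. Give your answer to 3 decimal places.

Let p₁ = 0.798, p₀ = 0.187.
Under exogeneity and monotonicity, PN = (p₁ − p₀) / p₁.
PN = (0.798 − 0.187) / 0.798 = 0.611 / 0.798 ≈ 0.7657

PN ≈ 0.766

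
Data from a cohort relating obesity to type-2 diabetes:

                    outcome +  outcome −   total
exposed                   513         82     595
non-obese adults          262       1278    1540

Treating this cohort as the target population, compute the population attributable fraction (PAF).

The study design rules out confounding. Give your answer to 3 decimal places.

PAF ≈ 0.531

p₁ = P(outcome | exposed) = 513/595 = 0.86218
p₀ = P(outcome | unexposed) = 262/1540 = 0.17013
Exposure prevalence π = 595/2135 = 0.27869; overall risk P(Y=1) = 0.363.
Under exogeneity, PAF = [P(Y=1) − p₀]/P(Y=1).
PAF = (0.363 − 0.17013) / 0.363 ≈ 0.5313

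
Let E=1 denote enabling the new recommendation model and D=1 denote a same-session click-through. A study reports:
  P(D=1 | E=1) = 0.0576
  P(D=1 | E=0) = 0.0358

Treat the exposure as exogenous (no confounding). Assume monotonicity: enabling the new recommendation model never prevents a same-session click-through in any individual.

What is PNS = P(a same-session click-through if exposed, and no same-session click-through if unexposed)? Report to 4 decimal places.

PNS ≈ 0.0218

Let p₁ = 0.0576, p₀ = 0.0358.
Under exogeneity and monotonicity, PNS = p₁ − p₀.
PNS = 0.0576 − 0.0358 = 0.0218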